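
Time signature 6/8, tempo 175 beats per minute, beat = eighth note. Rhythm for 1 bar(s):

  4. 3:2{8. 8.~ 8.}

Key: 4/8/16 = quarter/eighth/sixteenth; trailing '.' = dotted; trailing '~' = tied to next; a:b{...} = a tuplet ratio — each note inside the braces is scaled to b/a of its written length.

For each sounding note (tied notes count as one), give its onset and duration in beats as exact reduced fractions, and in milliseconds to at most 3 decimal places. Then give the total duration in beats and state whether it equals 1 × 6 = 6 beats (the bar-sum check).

1) 0.0ms=0b +1028.571ms=3b
2) 1028.571ms=3b +342.857ms=1b
3) 1371.429ms=4b +685.714ms=2b
Σ=6b of 6 (175bpm 6/8) — PASS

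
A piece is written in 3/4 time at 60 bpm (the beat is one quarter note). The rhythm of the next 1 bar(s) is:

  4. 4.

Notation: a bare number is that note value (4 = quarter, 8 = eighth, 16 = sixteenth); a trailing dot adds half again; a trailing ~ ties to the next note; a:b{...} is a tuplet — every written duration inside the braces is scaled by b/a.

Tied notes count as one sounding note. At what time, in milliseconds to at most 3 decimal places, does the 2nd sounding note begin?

1. 0.0ms @ 0 + 1500.0ms (3/2)
2. 1500.0ms @ 3/2 + 1500.0ms (3/2)

note 2 onset = 3/2b = 1500.0ms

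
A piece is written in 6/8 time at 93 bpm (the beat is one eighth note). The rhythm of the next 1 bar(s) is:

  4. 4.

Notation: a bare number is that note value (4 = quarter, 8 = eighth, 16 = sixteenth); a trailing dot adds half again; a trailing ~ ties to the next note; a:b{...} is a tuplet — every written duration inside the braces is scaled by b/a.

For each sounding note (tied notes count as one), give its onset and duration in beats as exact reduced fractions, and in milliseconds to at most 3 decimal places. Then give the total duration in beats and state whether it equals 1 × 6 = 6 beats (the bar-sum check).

1) 0.0ms=0b +1935.484ms=3b
2) 1935.484ms=3b +1935.484ms=3b
Σ=6b of 6 (93bpm 6/8) — PASS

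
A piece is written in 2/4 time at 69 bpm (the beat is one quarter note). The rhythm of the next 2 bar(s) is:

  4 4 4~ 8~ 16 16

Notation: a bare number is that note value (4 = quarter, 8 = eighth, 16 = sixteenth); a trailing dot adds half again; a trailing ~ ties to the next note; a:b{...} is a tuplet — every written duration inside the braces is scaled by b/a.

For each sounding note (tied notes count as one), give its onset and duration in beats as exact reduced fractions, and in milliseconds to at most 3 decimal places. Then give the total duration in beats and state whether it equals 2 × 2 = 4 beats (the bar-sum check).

1) 0.0ms=0b +869.565ms=1b
2) 869.565ms=1b +869.565ms=1b
3) 1739.13ms=2b +1521.739ms=7/4b
4) 3260.87ms=15/4b +217.391ms=1/4b
Σ=4b of 4 (69bpm 2/4) — PASS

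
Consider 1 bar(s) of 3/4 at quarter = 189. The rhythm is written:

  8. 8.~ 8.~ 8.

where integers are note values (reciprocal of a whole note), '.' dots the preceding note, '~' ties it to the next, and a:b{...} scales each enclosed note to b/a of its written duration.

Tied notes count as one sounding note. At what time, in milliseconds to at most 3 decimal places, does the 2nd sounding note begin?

note 2 onset = 3/4b = 238.095ms

1. 0.0ms @ 0 + 238.095ms (3/4)
2. 238.095ms @ 3/4 + 714.286ms (9/4)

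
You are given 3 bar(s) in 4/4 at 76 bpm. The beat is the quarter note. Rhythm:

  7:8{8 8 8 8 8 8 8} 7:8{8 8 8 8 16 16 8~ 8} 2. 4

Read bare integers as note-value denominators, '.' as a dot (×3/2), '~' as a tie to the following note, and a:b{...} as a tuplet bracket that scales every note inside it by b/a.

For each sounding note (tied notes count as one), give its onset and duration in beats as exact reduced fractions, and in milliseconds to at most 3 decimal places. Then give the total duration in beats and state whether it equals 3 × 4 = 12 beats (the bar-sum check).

1) 0.0ms=0b +451.128ms=4/7b
2) 451.128ms=4/7b +451.128ms=4/7b
3) 902.256ms=8/7b +451.128ms=4/7b
4) 1353.383ms=12/7b +451.128ms=4/7b
5) 1804.511ms=16/7b +451.128ms=4/7b
6) 2255.639ms=20/7b +451.128ms=4/7b
7) 2706.767ms=24/7b +451.128ms=4/7b
8) 3157.895ms=4b +451.128ms=4/7b
9) 3609.023ms=32/7b +451.128ms=4/7b
10) 4060.15ms=36/7b +451.128ms=4/7b
11) 4511.278ms=40/7b +451.128ms=4/7b
12) 4962.406ms=44/7b +225.564ms=2/7b
13) 5187.97ms=46/7b +225.564ms=2/7b
14) 5413.534ms=48/7b +902.256ms=8/7b
15) 6315.789ms=8b +2368.421ms=3b
16) 8684.211ms=11b +789.474ms=1b
Σ=12b of 12 (76bpm 4/4) — PASS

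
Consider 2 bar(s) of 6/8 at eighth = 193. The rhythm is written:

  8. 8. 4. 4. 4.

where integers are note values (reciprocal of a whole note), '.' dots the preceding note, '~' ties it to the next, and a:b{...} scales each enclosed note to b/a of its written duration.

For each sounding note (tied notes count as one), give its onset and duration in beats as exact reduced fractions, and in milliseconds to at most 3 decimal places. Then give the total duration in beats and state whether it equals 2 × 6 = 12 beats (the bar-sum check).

1) 0.0ms=0b +466.321ms=3/2b
2) 466.321ms=3/2b +466.321ms=3/2b
3) 932.642ms=3b +932.642ms=3b
4) 1865.285ms=6b +932.642ms=3b
5) 2797.927ms=9b +932.642ms=3b
Σ=12b of 12 (193bpm 6/8) — PASS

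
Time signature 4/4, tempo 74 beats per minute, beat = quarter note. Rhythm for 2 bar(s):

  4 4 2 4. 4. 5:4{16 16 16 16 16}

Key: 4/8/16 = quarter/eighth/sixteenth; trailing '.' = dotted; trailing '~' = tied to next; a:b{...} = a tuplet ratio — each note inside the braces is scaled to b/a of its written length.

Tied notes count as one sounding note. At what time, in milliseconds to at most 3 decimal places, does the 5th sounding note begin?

1. 0.0ms @ 0 + 810.811ms (1)
2. 810.811ms @ 1 + 810.811ms (1)
3. 1621.622ms @ 2 + 1621.622ms (2)
4. 3243.243ms @ 4 + 1216.216ms (3/2)
5. 4459.459ms @ 11/2 + 1216.216ms (3/2)
6. 5675.676ms @ 7 + 162.162ms (1/5)
7. 5837.838ms @ 36/5 + 162.162ms (1/5)
8. 6000.0ms @ 37/5 + 162.162ms (1/5)
9. 6162.162ms @ 38/5 + 162.162ms (1/5)
10. 6324.324ms @ 39/5 + 162.162ms (1/5)

note 5 onset = 11/2b = 4459.459ms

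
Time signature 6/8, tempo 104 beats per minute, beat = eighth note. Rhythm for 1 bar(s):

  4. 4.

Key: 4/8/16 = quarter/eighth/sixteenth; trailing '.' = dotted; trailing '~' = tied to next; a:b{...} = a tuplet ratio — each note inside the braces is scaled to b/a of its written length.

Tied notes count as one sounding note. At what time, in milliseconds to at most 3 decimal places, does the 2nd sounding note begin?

note 2 onset = 3b = 1730.769ms

1. 0.0ms @ 0 + 1730.769ms (3)
2. 1730.769ms @ 3 + 1730.769ms (3)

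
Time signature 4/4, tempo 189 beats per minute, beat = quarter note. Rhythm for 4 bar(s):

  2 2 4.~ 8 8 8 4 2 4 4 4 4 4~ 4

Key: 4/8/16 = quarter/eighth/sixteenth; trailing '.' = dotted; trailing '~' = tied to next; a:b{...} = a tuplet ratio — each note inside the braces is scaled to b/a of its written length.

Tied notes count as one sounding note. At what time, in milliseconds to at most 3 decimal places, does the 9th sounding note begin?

1. 0.0ms @ 0 + 634.921ms (2)
2. 634.921ms @ 2 + 634.921ms (2)
3. 1269.841ms @ 4 + 634.921ms (2)
4. 1904.762ms @ 6 + 158.73ms (1/2)
5. 2063.492ms @ 13/2 + 158.73ms (1/2)
6. 2222.222ms @ 7 + 317.46ms (1)
7. 2539.683ms @ 8 + 634.921ms (2)
8. 3174.603ms @ 10 + 317.46ms (1)
9. 3492.063ms @ 11 + 317.46ms (1)
10. 3809.524ms @ 12 + 317.46ms (1)
11. 4126.984ms @ 13 + 317.46ms (1)
12. 4444.444ms @ 14 + 634.921ms (2)

note 9 onset = 11b = 3492.063ms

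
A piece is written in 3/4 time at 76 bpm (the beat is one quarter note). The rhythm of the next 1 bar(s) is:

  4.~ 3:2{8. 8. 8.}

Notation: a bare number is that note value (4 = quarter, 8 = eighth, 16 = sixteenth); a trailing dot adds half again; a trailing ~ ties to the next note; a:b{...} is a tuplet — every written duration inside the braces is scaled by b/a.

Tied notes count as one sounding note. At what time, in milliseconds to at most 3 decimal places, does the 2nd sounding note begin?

1. 0.0ms @ 0 + 1578.947ms (2)
2. 1578.947ms @ 2 + 394.737ms (1/2)
3. 1973.684ms @ 5/2 + 394.737ms (1/2)

note 2 onset = 2b = 1578.947ms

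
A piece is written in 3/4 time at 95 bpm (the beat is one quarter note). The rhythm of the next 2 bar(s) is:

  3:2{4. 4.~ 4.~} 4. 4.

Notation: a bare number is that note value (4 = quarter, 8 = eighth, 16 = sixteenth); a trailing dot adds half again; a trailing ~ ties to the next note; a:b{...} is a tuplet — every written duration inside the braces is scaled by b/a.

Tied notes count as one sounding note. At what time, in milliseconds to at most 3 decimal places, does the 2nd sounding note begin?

1. 0.0ms @ 0 + 631.579ms (1)
2. 631.579ms @ 1 + 2210.526ms (7/2)
3. 2842.105ms @ 9/2 + 947.368ms (3/2)

note 2 onset = 1b = 631.579ms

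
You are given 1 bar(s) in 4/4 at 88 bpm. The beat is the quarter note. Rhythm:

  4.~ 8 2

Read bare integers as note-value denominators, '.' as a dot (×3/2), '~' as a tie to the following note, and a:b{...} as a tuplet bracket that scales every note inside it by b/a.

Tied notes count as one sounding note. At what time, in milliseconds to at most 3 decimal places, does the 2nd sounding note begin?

1. 0.0ms @ 0 + 1363.636ms (2)
2. 1363.636ms @ 2 + 1363.636ms (2)

note 2 onset = 2b = 1363.636ms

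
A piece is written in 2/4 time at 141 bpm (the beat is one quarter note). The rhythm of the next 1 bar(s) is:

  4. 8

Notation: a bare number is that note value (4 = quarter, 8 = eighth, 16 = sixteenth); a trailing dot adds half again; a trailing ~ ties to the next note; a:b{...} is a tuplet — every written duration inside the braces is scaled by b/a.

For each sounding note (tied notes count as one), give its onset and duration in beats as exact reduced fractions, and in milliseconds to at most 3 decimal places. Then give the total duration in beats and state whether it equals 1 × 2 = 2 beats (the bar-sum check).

1) 0.0ms=0b +638.298ms=3/2b
2) 638.298ms=3/2b +212.766ms=1/2b
Σ=2b of 2 (141bpm 2/4) — PASS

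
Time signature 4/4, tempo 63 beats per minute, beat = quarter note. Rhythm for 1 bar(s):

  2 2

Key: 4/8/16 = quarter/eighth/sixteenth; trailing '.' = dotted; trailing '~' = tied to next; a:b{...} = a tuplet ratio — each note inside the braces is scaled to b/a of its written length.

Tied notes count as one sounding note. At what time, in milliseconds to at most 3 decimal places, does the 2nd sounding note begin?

note 2 onset = 2b = 1904.762ms

1. 0.0ms @ 0 + 1904.762ms (2)
2. 1904.762ms @ 2 + 1904.762ms (2)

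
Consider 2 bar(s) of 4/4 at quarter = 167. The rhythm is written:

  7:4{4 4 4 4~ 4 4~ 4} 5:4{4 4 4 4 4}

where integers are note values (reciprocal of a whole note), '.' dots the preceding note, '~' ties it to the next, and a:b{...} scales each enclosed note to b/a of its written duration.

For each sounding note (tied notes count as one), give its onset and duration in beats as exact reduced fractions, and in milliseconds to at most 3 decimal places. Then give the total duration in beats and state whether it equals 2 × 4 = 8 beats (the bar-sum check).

1) 0.0ms=0b +205.304ms=4/7b
2) 205.304ms=4/7b +205.304ms=4/7b
3) 410.607ms=8/7b +205.304ms=4/7b
4) 615.911ms=12/7b +410.607ms=8/7b
5) 1026.518ms=20/7b +410.607ms=8/7b
6) 1437.126ms=4b +287.425ms=4/5b
7) 1724.551ms=24/5b +287.425ms=4/5b
8) 2011.976ms=28/5b +287.425ms=4/5b
9) 2299.401ms=32/5b +287.425ms=4/5b
10) 2586.826ms=36/5b +287.425ms=4/5b
Σ=8b of 8 (167bpm 4/4) — PASS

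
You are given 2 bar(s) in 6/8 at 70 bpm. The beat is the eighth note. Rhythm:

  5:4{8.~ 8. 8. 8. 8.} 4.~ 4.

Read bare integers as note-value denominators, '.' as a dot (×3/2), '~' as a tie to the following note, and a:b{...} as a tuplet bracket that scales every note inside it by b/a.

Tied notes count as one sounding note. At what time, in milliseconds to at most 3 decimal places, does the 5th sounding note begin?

note 5 onset = 6b = 5142.857ms

1. 0.0ms @ 0 + 2057.143ms (12/5)
2. 2057.143ms @ 12/5 + 1028.571ms (6/5)
3. 3085.714ms @ 18/5 + 1028.571ms (6/5)
4. 4114.286ms @ 24/5 + 1028.571ms (6/5)
5. 5142.857ms @ 6 + 5142.857ms (6)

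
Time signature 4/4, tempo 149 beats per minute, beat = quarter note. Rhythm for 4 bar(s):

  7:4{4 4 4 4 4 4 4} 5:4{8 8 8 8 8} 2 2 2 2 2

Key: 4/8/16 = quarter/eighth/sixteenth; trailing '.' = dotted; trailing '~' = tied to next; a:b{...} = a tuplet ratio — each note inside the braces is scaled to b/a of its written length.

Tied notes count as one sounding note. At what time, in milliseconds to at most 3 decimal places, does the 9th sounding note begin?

1. 0.0ms @ 0 + 230.105ms (4/7)
2. 230.105ms @ 4/7 + 230.105ms (4/7)
3. 460.211ms @ 8/7 + 230.105ms (4/7)
4. 690.316ms @ 12/7 + 230.105ms (4/7)
5. 920.422ms @ 16/7 + 230.105ms (4/7)
6. 1150.527ms @ 20/7 + 230.105ms (4/7)
7. 1380.633ms @ 24/7 + 230.105ms (4/7)
8. 1610.738ms @ 4 + 161.074ms (2/5)
9. 1771.812ms @ 22/5 + 161.074ms (2/5)
10. 1932.886ms @ 24/5 + 161.074ms (2/5)
11. 2093.96ms @ 26/5 + 161.074ms (2/5)
12. 2255.034ms @ 28/5 + 161.074ms (2/5)
13. 2416.107ms @ 6 + 805.369ms (2)
14. 3221.477ms @ 8 + 805.369ms (2)
15. 4026.846ms @ 10 + 805.369ms (2)
16. 4832.215ms @ 12 + 805.369ms (2)
17. 5637.584ms @ 14 + 805.369ms (2)

note 9 onset = 22/5b = 1771.812ms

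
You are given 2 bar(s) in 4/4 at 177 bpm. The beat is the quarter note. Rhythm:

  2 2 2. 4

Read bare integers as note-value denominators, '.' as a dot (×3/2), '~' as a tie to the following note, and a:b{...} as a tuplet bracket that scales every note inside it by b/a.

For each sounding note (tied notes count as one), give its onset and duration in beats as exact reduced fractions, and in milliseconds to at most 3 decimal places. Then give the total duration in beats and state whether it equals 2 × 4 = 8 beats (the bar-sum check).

1) 0.0ms=0b +677.966ms=2b
2) 677.966ms=2b +677.966ms=2b
3) 1355.932ms=4b +1016.949ms=3b
4) 2372.881ms=7b +338.983ms=1b
Σ=8b of 8 (177bpm 4/4) — PASS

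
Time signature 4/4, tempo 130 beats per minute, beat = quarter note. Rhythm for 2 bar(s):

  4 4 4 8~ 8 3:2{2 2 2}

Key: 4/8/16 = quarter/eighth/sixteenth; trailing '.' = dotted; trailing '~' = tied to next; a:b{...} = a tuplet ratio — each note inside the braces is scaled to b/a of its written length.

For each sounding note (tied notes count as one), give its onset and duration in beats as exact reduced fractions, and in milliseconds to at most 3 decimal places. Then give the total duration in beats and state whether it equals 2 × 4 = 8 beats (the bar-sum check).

1) 0.0ms=0b +461.538ms=1b
2) 461.538ms=1b +461.538ms=1b
3) 923.077ms=2b +461.538ms=1b
4) 1384.615ms=3b +461.538ms=1b
5) 1846.154ms=4b +615.385ms=4/3b
6) 2461.538ms=16/3b +615.385ms=4/3b
7) 3076.923ms=20/3b +615.385ms=4/3b
Σ=8b of 8 (130bpm 4/4) — PASS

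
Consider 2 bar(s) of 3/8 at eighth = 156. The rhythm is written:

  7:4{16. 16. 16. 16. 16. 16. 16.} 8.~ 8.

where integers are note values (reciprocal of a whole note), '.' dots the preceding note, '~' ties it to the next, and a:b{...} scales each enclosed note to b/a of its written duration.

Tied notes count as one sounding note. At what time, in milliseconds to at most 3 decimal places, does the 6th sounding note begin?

note 6 onset = 15/7b = 824.176ms

1. 0.0ms @ 0 + 164.835ms (3/7)
2. 164.835ms @ 3/7 + 164.835ms (3/7)
3. 329.67ms @ 6/7 + 164.835ms (3/7)
4. 494.505ms @ 9/7 + 164.835ms (3/7)
5. 659.341ms @ 12/7 + 164.835ms (3/7)
6. 824.176ms @ 15/7 + 164.835ms (3/7)
7. 989.011ms @ 18/7 + 164.835ms (3/7)
8. 1153.846ms @ 3 + 1153.846ms (3)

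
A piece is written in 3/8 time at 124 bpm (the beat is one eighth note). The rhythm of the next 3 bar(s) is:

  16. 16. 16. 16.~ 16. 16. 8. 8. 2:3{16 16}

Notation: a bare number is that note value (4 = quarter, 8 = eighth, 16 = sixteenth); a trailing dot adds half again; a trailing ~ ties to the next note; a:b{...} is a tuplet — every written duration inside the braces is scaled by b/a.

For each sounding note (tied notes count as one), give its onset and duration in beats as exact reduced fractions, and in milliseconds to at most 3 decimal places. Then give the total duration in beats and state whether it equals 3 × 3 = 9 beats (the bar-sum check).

1) 0.0ms=0b +362.903ms=3/4b
2) 362.903ms=3/4b +362.903ms=3/4b
3) 725.806ms=3/2b +362.903ms=3/4b
4) 1088.71ms=9/4b +725.806ms=3/2b
5) 1814.516ms=15/4b +362.903ms=3/4b
6) 2177.419ms=9/2b +725.806ms=3/2b
7) 2903.226ms=6b +725.806ms=3/2b
8) 3629.032ms=15/2b +362.903ms=3/4b
9) 3991.935ms=33/4b +362.903ms=3/4b
Σ=9b of 9 (124bpm 3/8) — PASS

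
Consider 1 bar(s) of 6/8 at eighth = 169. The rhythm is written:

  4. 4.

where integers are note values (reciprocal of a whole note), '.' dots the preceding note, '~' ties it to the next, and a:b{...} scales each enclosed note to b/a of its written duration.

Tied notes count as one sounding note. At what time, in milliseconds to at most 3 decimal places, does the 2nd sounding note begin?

note 2 onset = 3b = 1065.089ms

1. 0.0ms @ 0 + 1065.089ms (3)
2. 1065.089ms @ 3 + 1065.089ms (3)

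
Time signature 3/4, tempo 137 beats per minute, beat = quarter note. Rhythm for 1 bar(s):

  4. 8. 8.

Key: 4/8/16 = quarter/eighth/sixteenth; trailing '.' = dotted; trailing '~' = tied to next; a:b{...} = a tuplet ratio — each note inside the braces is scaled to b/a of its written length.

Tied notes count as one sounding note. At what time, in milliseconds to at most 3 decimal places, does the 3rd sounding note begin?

1. 0.0ms @ 0 + 656.934ms (3/2)
2. 656.934ms @ 3/2 + 328.467ms (3/4)
3. 985.401ms @ 9/4 + 328.467ms (3/4)

note 3 onset = 9/4b = 985.401ms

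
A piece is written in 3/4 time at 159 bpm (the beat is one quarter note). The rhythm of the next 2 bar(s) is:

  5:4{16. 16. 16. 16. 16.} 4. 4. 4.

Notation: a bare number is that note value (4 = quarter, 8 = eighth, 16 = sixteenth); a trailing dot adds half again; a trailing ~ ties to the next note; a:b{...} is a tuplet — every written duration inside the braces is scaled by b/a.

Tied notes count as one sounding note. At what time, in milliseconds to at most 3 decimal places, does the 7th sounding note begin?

1. 0.0ms @ 0 + 113.208ms (3/10)
2. 113.208ms @ 3/10 + 113.208ms (3/10)
3. 226.415ms @ 3/5 + 113.208ms (3/10)
4. 339.623ms @ 9/10 + 113.208ms (3/10)
5. 452.83ms @ 6/5 + 113.208ms (3/10)
6. 566.038ms @ 3/2 + 566.038ms (3/2)
7. 1132.075ms @ 3 + 566.038ms (3/2)
8. 1698.113ms @ 9/2 + 566.038ms (3/2)

note 7 onset = 3b = 1132.075ms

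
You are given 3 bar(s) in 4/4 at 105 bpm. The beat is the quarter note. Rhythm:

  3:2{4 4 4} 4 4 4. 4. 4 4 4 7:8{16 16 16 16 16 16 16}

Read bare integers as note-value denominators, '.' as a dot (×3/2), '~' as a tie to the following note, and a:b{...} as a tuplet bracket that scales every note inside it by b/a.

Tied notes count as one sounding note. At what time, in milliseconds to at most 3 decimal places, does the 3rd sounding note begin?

1. 0.0ms @ 0 + 380.952ms (2/3)
2. 380.952ms @ 2/3 + 380.952ms (2/3)
3. 761.905ms @ 4/3 + 380.952ms (2/3)
4. 1142.857ms @ 2 + 571.429ms (1)
5. 1714.286ms @ 3 + 571.429ms (1)
6. 2285.714ms @ 4 + 857.143ms (3/2)
7. 3142.857ms @ 11/2 + 857.143ms (3/2)
8. 4000.0ms @ 7 + 571.429ms (1)
9. 4571.429ms @ 8 + 571.429ms (1)
10. 5142.857ms @ 9 + 571.429ms (1)
11. 5714.286ms @ 10 + 163.265ms (2/7)
12. 5877.551ms @ 72/7 + 163.265ms (2/7)
13. 6040.816ms @ 74/7 + 163.265ms (2/7)
14. 6204.082ms @ 76/7 + 163.265ms (2/7)
15. 6367.347ms @ 78/7 + 163.265ms (2/7)
16. 6530.612ms @ 80/7 + 163.265ms (2/7)
17. 6693.878ms @ 82/7 + 163.265ms (2/7)

note 3 onset = 4/3b = 761.905ms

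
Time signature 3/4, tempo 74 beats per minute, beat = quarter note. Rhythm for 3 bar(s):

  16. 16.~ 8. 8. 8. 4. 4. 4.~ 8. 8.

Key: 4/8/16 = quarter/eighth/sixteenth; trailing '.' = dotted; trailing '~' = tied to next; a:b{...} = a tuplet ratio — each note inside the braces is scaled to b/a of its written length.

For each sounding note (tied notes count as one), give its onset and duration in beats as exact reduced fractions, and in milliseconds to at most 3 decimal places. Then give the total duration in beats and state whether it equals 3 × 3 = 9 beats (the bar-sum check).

1) 0.0ms=0b +304.054ms=3/8b
2) 304.054ms=3/8b +912.162ms=9/8b
3) 1216.216ms=3/2b +608.108ms=3/4b
4) 1824.324ms=9/4b +608.108ms=3/4b
5) 2432.432ms=3b +1216.216ms=3/2b
6) 3648.649ms=9/2b +1216.216ms=3/2b
7) 4864.865ms=6b +1824.324ms=9/4b
8) 6689.189ms=33/4b +608.108ms=3/4b
Σ=9b of 9 (74bpm 3/4) — PASS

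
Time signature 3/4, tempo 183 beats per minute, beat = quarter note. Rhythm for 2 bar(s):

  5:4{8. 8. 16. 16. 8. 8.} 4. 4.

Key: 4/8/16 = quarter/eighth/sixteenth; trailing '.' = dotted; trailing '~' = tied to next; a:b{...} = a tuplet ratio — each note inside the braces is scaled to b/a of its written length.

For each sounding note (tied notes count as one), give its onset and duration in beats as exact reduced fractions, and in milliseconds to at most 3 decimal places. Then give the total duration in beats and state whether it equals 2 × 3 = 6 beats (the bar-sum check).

1) 0.0ms=0b +196.721ms=3/5b
2) 196.721ms=3/5b +196.721ms=3/5b
3) 393.443ms=6/5b +98.361ms=3/10b
4) 491.803ms=3/2b +98.361ms=3/10b
5) 590.164ms=9/5b +196.721ms=3/5b
6) 786.885ms=12/5b +196.721ms=3/5b
7) 983.607ms=3b +491.803ms=3/2b
8) 1475.41ms=9/2b +491.803ms=3/2b
Σ=6b of 6 (183bpm 3/4) — PASS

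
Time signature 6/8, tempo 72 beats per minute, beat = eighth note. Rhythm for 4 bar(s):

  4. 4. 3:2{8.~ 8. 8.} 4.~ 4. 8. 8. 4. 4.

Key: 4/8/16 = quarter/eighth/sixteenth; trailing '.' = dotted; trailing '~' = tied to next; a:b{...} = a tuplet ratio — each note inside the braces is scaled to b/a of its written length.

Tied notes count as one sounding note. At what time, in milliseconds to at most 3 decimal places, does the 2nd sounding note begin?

note 2 onset = 3b = 2500.0ms

1. 0.0ms @ 0 + 2500.0ms (3)
2. 2500.0ms @ 3 + 2500.0ms (3)
3. 5000.0ms @ 6 + 1666.667ms (2)
4. 6666.667ms @ 8 + 833.333ms (1)
5. 7500.0ms @ 9 + 5000.0ms (6)
6. 12500.0ms @ 15 + 1250.0ms (3/2)
7. 13750.0ms @ 33/2 + 1250.0ms (3/2)
8. 15000.0ms @ 18 + 2500.0ms (3)
9. 17500.0ms @ 21 + 2500.0ms (3)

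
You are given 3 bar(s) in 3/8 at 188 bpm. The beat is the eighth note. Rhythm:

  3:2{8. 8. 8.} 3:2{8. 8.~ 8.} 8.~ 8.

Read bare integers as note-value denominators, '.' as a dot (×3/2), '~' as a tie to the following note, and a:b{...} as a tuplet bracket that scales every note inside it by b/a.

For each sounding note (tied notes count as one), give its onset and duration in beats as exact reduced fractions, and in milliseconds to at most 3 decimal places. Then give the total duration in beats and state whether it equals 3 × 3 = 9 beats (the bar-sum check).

1) 0.0ms=0b +319.149ms=1b
2) 319.149ms=1b +319.149ms=1b
3) 638.298ms=2b +319.149ms=1b
4) 957.447ms=3b +319.149ms=1b
5) 1276.596ms=4b +638.298ms=2b
6) 1914.894ms=6b +957.447ms=3b
Σ=9b of 9 (188bpm 3/8) — PASS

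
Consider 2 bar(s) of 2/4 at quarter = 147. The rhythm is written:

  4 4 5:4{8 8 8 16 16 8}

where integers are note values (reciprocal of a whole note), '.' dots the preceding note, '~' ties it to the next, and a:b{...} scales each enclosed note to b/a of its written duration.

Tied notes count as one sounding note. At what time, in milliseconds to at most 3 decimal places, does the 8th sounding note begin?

1. 0.0ms @ 0 + 408.163ms (1)
2. 408.163ms @ 1 + 408.163ms (1)
3. 816.327ms @ 2 + 163.265ms (2/5)
4. 979.592ms @ 12/5 + 163.265ms (2/5)
5. 1142.857ms @ 14/5 + 163.265ms (2/5)
6. 1306.122ms @ 16/5 + 81.633ms (1/5)
7. 1387.755ms @ 17/5 + 81.633ms (1/5)
8. 1469.388ms @ 18/5 + 163.265ms (2/5)

note 8 onset = 18/5b = 1469.388ms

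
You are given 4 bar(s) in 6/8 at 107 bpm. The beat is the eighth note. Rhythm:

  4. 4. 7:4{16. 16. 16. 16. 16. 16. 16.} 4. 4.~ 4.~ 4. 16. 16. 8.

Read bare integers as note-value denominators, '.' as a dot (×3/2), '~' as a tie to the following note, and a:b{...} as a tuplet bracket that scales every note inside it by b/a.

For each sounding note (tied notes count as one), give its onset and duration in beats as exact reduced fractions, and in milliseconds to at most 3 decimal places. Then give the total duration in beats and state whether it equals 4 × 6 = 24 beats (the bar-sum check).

1) 0.0ms=0b +1682.243ms=3b
2) 1682.243ms=3b +1682.243ms=3b
3) 3364.486ms=6b +240.32ms=3/7b
4) 3604.806ms=45/7b +240.32ms=3/7b
5) 3845.127ms=48/7b +240.32ms=3/7b
6) 4085.447ms=51/7b +240.32ms=3/7b
7) 4325.768ms=54/7b +240.32ms=3/7b
8) 4566.088ms=57/7b +240.32ms=3/7b
9) 4806.409ms=60/7b +240.32ms=3/7b
10) 5046.729ms=9b +1682.243ms=3b
11) 6728.972ms=12b +5046.729ms=9b
12) 11775.701ms=21b +420.561ms=3/4b
13) 12196.262ms=87/4b +420.561ms=3/4b
14) 12616.822ms=45/2b +841.121ms=3/2b
Σ=24b of 24 (107bpm 6/8) — PASS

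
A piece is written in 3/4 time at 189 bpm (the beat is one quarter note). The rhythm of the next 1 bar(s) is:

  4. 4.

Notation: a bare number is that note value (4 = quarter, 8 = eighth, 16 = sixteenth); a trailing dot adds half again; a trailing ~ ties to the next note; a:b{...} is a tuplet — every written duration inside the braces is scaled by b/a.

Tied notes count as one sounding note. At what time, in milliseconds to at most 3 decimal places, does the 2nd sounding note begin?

note 2 onset = 3/2b = 476.19ms

1. 0.0ms @ 0 + 476.19ms (3/2)
2. 476.19ms @ 3/2 + 476.19ms (3/2)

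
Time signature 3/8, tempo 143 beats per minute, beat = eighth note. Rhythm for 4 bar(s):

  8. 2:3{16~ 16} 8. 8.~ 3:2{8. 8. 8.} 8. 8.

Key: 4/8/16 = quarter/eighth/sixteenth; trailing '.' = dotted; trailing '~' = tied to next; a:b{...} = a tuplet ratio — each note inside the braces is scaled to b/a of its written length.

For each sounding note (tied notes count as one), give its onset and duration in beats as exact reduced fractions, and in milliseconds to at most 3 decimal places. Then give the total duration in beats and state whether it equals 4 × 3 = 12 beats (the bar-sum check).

1) 0.0ms=0b +629.371ms=3/2b
2) 629.371ms=3/2b +629.371ms=3/2b
3) 1258.741ms=3b +629.371ms=3/2b
4) 1888.112ms=9/2b +1048.951ms=5/2b
5) 2937.063ms=7b +419.58ms=1b
6) 3356.643ms=8b +419.58ms=1b
7) 3776.224ms=9b +629.371ms=3/2b
8) 4405.594ms=21/2b +629.371ms=3/2b
Σ=12b of 12 (143bpm 3/8) — PASS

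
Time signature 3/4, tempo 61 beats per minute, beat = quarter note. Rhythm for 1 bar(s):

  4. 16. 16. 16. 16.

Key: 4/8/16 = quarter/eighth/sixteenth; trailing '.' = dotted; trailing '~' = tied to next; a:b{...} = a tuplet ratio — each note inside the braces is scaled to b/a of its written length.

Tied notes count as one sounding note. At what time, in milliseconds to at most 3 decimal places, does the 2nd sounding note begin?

note 2 onset = 3/2b = 1475.41ms

1. 0.0ms @ 0 + 1475.41ms (3/2)
2. 1475.41ms @ 3/2 + 368.852ms (3/8)
3. 1844.262ms @ 15/8 + 368.852ms (3/8)
4. 2213.115ms @ 9/4 + 368.852ms (3/8)
5. 2581.967ms @ 21/8 + 368.852ms (3/8)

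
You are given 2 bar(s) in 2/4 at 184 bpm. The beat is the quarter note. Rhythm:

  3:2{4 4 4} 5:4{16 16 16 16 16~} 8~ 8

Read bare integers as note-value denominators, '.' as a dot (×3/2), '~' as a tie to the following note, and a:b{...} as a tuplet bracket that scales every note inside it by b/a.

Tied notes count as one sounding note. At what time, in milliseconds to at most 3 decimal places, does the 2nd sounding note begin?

note 2 onset = 2/3b = 217.391ms

1. 0.0ms @ 0 + 217.391ms (2/3)
2. 217.391ms @ 2/3 + 217.391ms (2/3)
3. 434.783ms @ 4/3 + 217.391ms (2/3)
4. 652.174ms @ 2 + 65.217ms (1/5)
5. 717.391ms @ 11/5 + 65.217ms (1/5)
6. 782.609ms @ 12/5 + 65.217ms (1/5)
7. 847.826ms @ 13/5 + 65.217ms (1/5)
8. 913.043ms @ 14/5 + 391.304ms (6/5)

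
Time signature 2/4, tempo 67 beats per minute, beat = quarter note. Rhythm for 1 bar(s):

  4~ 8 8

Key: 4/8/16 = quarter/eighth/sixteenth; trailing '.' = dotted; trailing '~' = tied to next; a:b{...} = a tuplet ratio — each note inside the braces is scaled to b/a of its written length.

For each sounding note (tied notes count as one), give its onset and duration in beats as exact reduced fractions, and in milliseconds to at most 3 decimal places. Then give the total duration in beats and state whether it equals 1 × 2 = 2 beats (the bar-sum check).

1) 0.0ms=0b +1343.284ms=3/2b
2) 1343.284ms=3/2b +447.761ms=1/2b
Σ=2b of 2 (67bpm 2/4) — PASS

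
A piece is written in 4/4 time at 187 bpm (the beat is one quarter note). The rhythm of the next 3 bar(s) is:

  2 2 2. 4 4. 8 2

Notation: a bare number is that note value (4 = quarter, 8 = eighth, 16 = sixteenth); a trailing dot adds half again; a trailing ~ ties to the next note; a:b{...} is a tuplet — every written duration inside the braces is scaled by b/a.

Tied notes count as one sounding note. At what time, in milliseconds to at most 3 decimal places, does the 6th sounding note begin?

1. 0.0ms @ 0 + 641.711ms (2)
2. 641.711ms @ 2 + 641.711ms (2)
3. 1283.422ms @ 4 + 962.567ms (3)
4. 2245.989ms @ 7 + 320.856ms (1)
5. 2566.845ms @ 8 + 481.283ms (3/2)
6. 3048.128ms @ 19/2 + 160.428ms (1/2)
7. 3208.556ms @ 10 + 641.711ms (2)

note 6 onset = 19/2b = 3048.128ms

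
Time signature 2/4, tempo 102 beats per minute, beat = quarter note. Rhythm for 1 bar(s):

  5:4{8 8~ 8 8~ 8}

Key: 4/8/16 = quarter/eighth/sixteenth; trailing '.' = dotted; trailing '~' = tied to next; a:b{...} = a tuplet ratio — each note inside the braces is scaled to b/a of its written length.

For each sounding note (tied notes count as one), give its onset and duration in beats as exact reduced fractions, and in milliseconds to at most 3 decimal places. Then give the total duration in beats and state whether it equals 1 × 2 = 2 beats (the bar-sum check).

1) 0.0ms=0b +235.294ms=2/5b
2) 235.294ms=2/5b +470.588ms=4/5b
3) 705.882ms=6/5b +470.588ms=4/5b
Σ=2b of 2 (102bpm 2/4) — PASS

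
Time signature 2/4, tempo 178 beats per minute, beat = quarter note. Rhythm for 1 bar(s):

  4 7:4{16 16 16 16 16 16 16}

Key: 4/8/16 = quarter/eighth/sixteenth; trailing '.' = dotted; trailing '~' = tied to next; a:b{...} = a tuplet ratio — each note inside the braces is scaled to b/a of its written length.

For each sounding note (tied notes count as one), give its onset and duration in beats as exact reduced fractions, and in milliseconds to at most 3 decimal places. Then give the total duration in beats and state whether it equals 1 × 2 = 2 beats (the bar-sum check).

1) 0.0ms=0b +337.079ms=1b
2) 337.079ms=1b +48.154ms=1/7b
3) 385.233ms=8/7b +48.154ms=1/7b
4) 433.387ms=9/7b +48.154ms=1/7b
5) 481.541ms=10/7b +48.154ms=1/7b
6) 529.695ms=11/7b +48.154ms=1/7b
7) 577.849ms=12/7b +48.154ms=1/7b
8) 626.003ms=13/7b +48.154ms=1/7b
Σ=2b of 2 (178bpm 2/4) — PASS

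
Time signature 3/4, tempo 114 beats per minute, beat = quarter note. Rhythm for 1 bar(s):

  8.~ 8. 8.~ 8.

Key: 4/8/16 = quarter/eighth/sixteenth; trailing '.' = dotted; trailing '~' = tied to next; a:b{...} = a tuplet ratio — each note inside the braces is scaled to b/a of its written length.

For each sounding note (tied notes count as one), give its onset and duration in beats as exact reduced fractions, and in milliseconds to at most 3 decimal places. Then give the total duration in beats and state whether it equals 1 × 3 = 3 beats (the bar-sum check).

1) 0.0ms=0b +789.474ms=3/2b
2) 789.474ms=3/2b +789.474ms=3/2b
Σ=3b of 3 (114bpm 3/4) — PASS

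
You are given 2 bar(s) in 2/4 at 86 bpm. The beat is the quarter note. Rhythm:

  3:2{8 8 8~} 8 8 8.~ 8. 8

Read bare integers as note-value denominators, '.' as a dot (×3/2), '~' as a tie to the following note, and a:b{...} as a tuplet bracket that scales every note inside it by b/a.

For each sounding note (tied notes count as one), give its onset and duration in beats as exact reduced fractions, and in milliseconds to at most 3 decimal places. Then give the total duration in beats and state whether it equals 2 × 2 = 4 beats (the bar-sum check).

1) 0.0ms=0b +232.558ms=1/3b
2) 232.558ms=1/3b +232.558ms=1/3b
3) 465.116ms=2/3b +581.395ms=5/6b
4) 1046.512ms=3/2b +348.837ms=1/2b
5) 1395.349ms=2b +1046.512ms=3/2b
6) 2441.86ms=7/2b +348.837ms=1/2b
Σ=4b of 4 (86bpm 2/4) — PASS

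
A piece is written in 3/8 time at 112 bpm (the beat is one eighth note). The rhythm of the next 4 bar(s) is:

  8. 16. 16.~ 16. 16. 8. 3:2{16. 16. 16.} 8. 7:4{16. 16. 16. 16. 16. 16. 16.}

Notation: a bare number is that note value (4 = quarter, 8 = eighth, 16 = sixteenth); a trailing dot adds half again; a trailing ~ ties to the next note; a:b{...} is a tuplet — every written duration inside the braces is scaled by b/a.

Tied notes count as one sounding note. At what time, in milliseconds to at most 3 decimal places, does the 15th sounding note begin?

note 15 onset = 78/7b = 5969.388ms

1. 0.0ms @ 0 + 803.571ms (3/2)
2. 803.571ms @ 3/2 + 401.786ms (3/4)
3. 1205.357ms @ 9/4 + 803.571ms (3/2)
4. 2008.929ms @ 15/4 + 401.786ms (3/4)
5. 2410.714ms @ 9/2 + 803.571ms (3/2)
6. 3214.286ms @ 6 + 267.857ms (1/2)
7. 3482.143ms @ 13/2 + 267.857ms (1/2)
8. 3750.0ms @ 7 + 267.857ms (1/2)
9. 4017.857ms @ 15/2 + 803.571ms (3/2)
10. 4821.429ms @ 9 + 229.592ms (3/7)
11. 5051.02ms @ 66/7 + 229.592ms (3/7)
12. 5280.612ms @ 69/7 + 229.592ms (3/7)
13. 5510.204ms @ 72/7 + 229.592ms (3/7)
14. 5739.796ms @ 75/7 + 229.592ms (3/7)
15. 5969.388ms @ 78/7 + 229.592ms (3/7)
16. 6198.98ms @ 81/7 + 229.592ms (3/7)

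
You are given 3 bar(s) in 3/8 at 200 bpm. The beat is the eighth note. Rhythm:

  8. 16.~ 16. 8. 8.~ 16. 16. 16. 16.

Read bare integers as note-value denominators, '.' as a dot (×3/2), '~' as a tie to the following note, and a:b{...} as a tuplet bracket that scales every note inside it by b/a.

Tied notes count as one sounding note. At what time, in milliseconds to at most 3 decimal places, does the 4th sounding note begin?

note 4 onset = 9/2b = 1350.0ms

1. 0.0ms @ 0 + 450.0ms (3/2)
2. 450.0ms @ 3/2 + 450.0ms (3/2)
3. 900.0ms @ 3 + 450.0ms (3/2)
4. 1350.0ms @ 9/2 + 675.0ms (9/4)
5. 2025.0ms @ 27/4 + 225.0ms (3/4)
6. 2250.0ms @ 15/2 + 225.0ms (3/4)
7. 2475.0ms @ 33/4 + 225.0ms (3/4)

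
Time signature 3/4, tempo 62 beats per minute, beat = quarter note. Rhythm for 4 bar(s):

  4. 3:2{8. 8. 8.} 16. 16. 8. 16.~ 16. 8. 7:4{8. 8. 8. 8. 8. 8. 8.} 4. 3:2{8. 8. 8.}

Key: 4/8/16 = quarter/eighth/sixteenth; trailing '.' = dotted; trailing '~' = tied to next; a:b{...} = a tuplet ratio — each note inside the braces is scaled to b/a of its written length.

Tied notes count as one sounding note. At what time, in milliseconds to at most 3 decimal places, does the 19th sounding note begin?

1. 0.0ms @ 0 + 1451.613ms (3/2)
2. 1451.613ms @ 3/2 + 483.871ms (1/2)
3. 1935.484ms @ 2 + 483.871ms (1/2)
4. 2419.355ms @ 5/2 + 483.871ms (1/2)
5. 2903.226ms @ 3 + 362.903ms (3/8)
6. 3266.129ms @ 27/8 + 362.903ms (3/8)
7. 3629.032ms @ 15/4 + 725.806ms (3/4)
8. 4354.839ms @ 9/2 + 725.806ms (3/4)
9. 5080.645ms @ 21/4 + 725.806ms (3/4)
10. 5806.452ms @ 6 + 414.747ms (3/7)
11. 6221.198ms @ 45/7 + 414.747ms (3/7)
12. 6635.945ms @ 48/7 + 414.747ms (3/7)
13. 7050.691ms @ 51/7 + 414.747ms (3/7)
14. 7465.438ms @ 54/7 + 414.747ms (3/7)
15. 7880.184ms @ 57/7 + 414.747ms (3/7)
16. 8294.931ms @ 60/7 + 414.747ms (3/7)
17. 8709.677ms @ 9 + 1451.613ms (3/2)
18. 10161.29ms @ 21/2 + 483.871ms (1/2)
19. 10645.161ms @ 11 + 483.871ms (1/2)
20. 11129.032ms @ 23/2 + 483.871ms (1/2)

note 19 onset = 11b = 10645.161ms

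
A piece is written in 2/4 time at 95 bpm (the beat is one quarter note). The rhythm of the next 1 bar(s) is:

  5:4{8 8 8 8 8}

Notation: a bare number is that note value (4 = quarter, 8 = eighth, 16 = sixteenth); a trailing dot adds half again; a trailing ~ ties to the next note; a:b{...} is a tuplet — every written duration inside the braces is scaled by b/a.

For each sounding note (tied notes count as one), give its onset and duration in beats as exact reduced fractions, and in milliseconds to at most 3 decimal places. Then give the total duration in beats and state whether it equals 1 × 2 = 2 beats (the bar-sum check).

1) 0.0ms=0b +252.632ms=2/5b
2) 252.632ms=2/5b +252.632ms=2/5b
3) 505.263ms=4/5b +252.632ms=2/5b
4) 757.895ms=6/5b +252.632ms=2/5b
5) 1010.526ms=8/5b +252.632ms=2/5b
Σ=2b of 2 (95bpm 2/4) — PASS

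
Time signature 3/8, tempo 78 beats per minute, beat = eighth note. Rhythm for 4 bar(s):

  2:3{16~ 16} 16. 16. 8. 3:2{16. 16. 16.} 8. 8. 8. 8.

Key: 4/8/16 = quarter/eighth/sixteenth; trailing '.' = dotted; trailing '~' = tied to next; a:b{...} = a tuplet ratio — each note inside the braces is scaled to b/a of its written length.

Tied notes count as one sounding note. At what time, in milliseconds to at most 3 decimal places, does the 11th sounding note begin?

note 11 onset = 21/2b = 8076.923ms

1. 0.0ms @ 0 + 1153.846ms (3/2)
2. 1153.846ms @ 3/2 + 576.923ms (3/4)
3. 1730.769ms @ 9/4 + 576.923ms (3/4)
4. 2307.692ms @ 3 + 1153.846ms (3/2)
5. 3461.538ms @ 9/2 + 384.615ms (1/2)
6. 3846.154ms @ 5 + 384.615ms (1/2)
7. 4230.769ms @ 11/2 + 384.615ms (1/2)
8. 4615.385ms @ 6 + 1153.846ms (3/2)
9. 5769.231ms @ 15/2 + 1153.846ms (3/2)
10. 6923.077ms @ 9 + 1153.846ms (3/2)
11. 8076.923ms @ 21/2 + 1153.846ms (3/2)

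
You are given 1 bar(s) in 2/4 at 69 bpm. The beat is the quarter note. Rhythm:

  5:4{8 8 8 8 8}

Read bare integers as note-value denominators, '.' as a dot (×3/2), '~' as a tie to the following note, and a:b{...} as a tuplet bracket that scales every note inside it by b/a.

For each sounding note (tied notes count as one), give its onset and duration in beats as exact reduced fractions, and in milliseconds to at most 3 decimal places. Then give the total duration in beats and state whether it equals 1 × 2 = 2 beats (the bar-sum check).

1) 0.0ms=0b +347.826ms=2/5b
2) 347.826ms=2/5b +347.826ms=2/5b
3) 695.652ms=4/5b +347.826ms=2/5b
4) 1043.478ms=6/5b +347.826ms=2/5b
5) 1391.304ms=8/5b +347.826ms=2/5b
Σ=2b of 2 (69bpm 2/4) — PASS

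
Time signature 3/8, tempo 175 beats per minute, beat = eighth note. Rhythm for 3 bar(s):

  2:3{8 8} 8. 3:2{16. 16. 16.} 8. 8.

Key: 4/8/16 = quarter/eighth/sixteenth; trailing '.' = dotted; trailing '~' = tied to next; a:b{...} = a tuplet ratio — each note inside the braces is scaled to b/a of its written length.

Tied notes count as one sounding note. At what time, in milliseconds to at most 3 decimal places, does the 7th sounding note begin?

1. 0.0ms @ 0 + 514.286ms (3/2)
2. 514.286ms @ 3/2 + 514.286ms (3/2)
3. 1028.571ms @ 3 + 514.286ms (3/2)
4. 1542.857ms @ 9/2 + 171.429ms (1/2)
5. 1714.286ms @ 5 + 171.429ms (1/2)
6. 1885.714ms @ 11/2 + 171.429ms (1/2)
7. 2057.143ms @ 6 + 514.286ms (3/2)
8. 2571.429ms @ 15/2 + 514.286ms (3/2)

note 7 onset = 6b = 2057.143ms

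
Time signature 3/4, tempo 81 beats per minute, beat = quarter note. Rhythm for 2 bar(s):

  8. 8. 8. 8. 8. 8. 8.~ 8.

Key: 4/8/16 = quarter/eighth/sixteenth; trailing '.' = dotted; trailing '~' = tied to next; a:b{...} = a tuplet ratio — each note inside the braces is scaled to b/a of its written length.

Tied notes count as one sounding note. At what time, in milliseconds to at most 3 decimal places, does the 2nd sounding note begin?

1. 0.0ms @ 0 + 555.556ms (3/4)
2. 555.556ms @ 3/4 + 555.556ms (3/4)
3. 1111.111ms @ 3/2 + 555.556ms (3/4)
4. 1666.667ms @ 9/4 + 555.556ms (3/4)
5. 2222.222ms @ 3 + 555.556ms (3/4)
6. 2777.778ms @ 15/4 + 555.556ms (3/4)
7. 3333.333ms @ 9/2 + 1111.111ms (3/2)

note 2 onset = 3/4b = 555.556ms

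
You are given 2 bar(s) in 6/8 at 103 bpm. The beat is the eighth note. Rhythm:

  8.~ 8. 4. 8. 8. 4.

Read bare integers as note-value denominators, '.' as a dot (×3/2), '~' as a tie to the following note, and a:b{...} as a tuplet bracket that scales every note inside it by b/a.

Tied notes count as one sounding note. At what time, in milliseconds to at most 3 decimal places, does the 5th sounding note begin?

1. 0.0ms @ 0 + 1747.573ms (3)
2. 1747.573ms @ 3 + 1747.573ms (3)
3. 3495.146ms @ 6 + 873.786ms (3/2)
4. 4368.932ms @ 15/2 + 873.786ms (3/2)
5. 5242.718ms @ 9 + 1747.573ms (3)

note 5 onset = 9b = 5242.718ms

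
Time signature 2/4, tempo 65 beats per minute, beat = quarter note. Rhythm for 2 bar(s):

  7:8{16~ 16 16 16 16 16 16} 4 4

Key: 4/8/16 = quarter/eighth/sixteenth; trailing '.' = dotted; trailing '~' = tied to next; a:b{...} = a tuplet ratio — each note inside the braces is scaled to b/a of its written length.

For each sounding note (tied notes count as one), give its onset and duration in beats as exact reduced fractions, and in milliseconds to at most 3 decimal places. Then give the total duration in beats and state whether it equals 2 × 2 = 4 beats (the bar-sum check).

1) 0.0ms=0b +527.473ms=4/7b
2) 527.473ms=4/7b +263.736ms=2/7b
3) 791.209ms=6/7b +263.736ms=2/7b
4) 1054.945ms=8/7b +263.736ms=2/7b
5) 1318.681ms=10/7b +263.736ms=2/7b
6) 1582.418ms=12/7b +263.736ms=2/7b
7) 1846.154ms=2b +923.077ms=1b
8) 2769.231ms=3b +923.077ms=1b
Σ=4b of 4 (65bpm 2/4) — PASS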